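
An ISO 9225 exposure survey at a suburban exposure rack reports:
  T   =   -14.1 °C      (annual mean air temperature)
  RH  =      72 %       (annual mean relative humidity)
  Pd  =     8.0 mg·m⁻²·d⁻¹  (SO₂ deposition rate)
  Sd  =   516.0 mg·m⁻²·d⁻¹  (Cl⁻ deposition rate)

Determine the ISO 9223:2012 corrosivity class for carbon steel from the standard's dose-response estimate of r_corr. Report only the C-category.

C3

carbon steel: f(T) = +0.150·(T−10) [T≤10 °C] = -3.6150
  Pd branch = 1.77·Pd^0.52·e^(0.02·RH+f) = 0.5929 μm/a
  Cl⁻ term: 0.102·516.0^0.62·exp(0.033·72+0.04·-14.1) = 30.02
  r_corr = 0.5929 + 30.02 = 30.61 μm/a
30.6 μm/a falls in (25, 50] for carbon steel → category C3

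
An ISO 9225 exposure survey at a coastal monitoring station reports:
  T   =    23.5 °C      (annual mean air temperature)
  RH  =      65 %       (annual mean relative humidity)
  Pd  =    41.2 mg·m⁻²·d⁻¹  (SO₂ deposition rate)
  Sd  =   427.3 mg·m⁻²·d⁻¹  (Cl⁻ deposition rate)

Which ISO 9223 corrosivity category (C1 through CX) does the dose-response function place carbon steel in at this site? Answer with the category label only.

C5

carbon steel: f(T) = -0.054·(T−10) [T>10 °C] = -0.7290
  Pd branch = 1.77·Pd^0.52·e^(0.02·RH+f) = 21.66 μm/a
  Cl⁻ term: 0.102·427.3^0.62·exp(0.033·65+0.04·23.5) = 95.38
  r_corr = 21.66 + 95.38 = 117 μm/a
117 μm/a falls in (80, 200] for carbon steel → category C5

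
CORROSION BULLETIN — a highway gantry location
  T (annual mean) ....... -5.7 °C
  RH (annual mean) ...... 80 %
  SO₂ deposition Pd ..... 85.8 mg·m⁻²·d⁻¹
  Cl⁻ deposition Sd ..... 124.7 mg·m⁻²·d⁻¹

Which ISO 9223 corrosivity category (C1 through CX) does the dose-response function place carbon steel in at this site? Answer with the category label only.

carbon steel: f(T) = +0.150·(T−10) [T≤10 °C] = -2.3550
  SO₂ term: 1.77·85.8^0.52·exp(0.02·80-2.3550) = 8.424
  Cl⁻ term: 0.102·124.7^0.62·exp(0.033·80+0.04·-5.7) = 22.68
  sum: 8.424 + 22.68 → r_corr = 31.1 μm/a
Category bounds: 25…50 μm/a bracket r_corr ⇒ C3

C3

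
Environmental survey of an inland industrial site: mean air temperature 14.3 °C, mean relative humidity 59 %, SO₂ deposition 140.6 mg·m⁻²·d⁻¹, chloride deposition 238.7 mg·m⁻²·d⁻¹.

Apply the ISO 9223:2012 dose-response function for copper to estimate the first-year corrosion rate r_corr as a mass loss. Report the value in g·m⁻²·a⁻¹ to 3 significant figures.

copper: T>10 °C ⇒ hinge -0.080·(14.3−10) = -0.3440
  Pd branch = 0.0053·Pd^0.26·e^(0.059·RH+f) = 0.4417 μm/a
  Cl⁻ term: 0.01025·238.7^0.27·exp(0.036·59+0.049·14.3) = 0.7577
  sum: 0.4417 + 0.7577 → r_corr = 1.199 μm/a
Convert to mass loss: 1.199 μm/a × 8.96 g/cm³ = 10.75 g·m⁻²·a⁻¹

r_corr = 10.7 g·m⁻²·a⁻¹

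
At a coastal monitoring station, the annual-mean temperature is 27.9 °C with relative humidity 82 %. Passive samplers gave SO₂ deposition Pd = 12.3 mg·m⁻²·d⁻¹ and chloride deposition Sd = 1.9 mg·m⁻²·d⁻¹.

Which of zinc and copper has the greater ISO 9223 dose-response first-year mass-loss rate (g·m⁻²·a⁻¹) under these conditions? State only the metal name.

copper

zinc: T>10 °C ⇒ hinge -0.071·(27.9−10) = -1.2709
  SO₂ term: 0.0129·12.3^0.44·exp(0.046·82-1.2709) = 0.4746
  Cl⁻ term: 0.0175·1.9^0.57·exp(0.008·82+0.085·27.9) = 0.5209
  sum: 0.4746 + 0.5209 → r_corr = 0.9955 μm/a
  mass loss = 0.9955 μm/a × 7.14 g/cm³ = 7.108 g·m⁻²·a⁻¹
copper: T>10 °C ⇒ hinge -0.080·(27.9−10) = -1.4320
  SO₂ term: 0.0053·12.3^0.26·exp(0.059·82-1.4320) = 0.3068
  Cl⁻ term: 0.01025·1.9^0.27·exp(0.036·82+0.049·27.9) = 0.9157
  r_corr = 0.3068 + 0.9157 = 1.222 μm/a
  mass loss = 1.222 μm/a × 8.96 g/cm³ = 10.95 g·m⁻²·a⁻¹
Ordering by g·m⁻²·a⁻¹: copper (11) > zinc (7.11)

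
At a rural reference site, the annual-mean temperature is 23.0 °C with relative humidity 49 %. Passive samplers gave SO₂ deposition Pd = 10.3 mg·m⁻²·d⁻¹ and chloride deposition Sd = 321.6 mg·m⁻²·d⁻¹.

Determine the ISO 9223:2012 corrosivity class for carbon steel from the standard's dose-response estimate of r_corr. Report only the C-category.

carbon steel: T>10 °C ⇒ hinge -0.054·(23.0−10) = -0.7020
  Pd branch = 1.77·Pd^0.52·e^(0.02·RH+f) = 7.859 μm/a
  Cl⁻ term: 0.102·321.6^0.62·exp(0.033·49+0.04·23.0) = 46.23
  r_corr = 7.859 + 46.23 = 54.09 μm/a
54.1 μm/a falls in (50, 80] for carbon steel → category C4

C4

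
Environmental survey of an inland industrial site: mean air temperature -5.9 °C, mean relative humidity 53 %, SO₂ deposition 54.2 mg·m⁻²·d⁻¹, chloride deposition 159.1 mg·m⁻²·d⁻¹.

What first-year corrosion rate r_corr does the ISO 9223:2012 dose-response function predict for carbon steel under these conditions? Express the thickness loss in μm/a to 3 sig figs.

carbon steel: f(T) = +0.150·(T−10) [T≤10 °C] = -2.3850
  sulphur-dioxide contribution → 3.752 μm/a
  chloride contribution → 10.73 μm/a
  ⇒ r_corr(carbon steel) = 14.48 μm/a

r_corr = 14.5 μm/a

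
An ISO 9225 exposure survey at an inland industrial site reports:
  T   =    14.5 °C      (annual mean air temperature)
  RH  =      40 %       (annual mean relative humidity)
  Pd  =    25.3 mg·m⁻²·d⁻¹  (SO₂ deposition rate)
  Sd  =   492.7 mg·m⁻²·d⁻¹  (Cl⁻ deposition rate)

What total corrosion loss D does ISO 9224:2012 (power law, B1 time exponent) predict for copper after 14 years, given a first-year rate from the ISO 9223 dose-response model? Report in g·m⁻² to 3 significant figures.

D(14) = 29.2 g·m⁻²

copper: temperature factor f = -0.080·(4.5) = -0.3600
  SO₂ term: 0.0053·25.3^0.26·exp(0.059·40-0.3600) = 0.09071
  Sd branch = 0.01025·Sd^0.27·e^(0.036·RH+0.049·T) = 0.4695 μm/a
  r_corr = 0.09071 + 0.4695 = 0.5603 μm/a
Power-law: D(14) = r_corr · 14^0.667
  D(14) = 0.5603 × 14^0.667 = 0.5603 × 5.814 = 3.257 μm
  Mass loss = 3.257 μm × 8.96 g/cm³ = 29.19 g·m⁻²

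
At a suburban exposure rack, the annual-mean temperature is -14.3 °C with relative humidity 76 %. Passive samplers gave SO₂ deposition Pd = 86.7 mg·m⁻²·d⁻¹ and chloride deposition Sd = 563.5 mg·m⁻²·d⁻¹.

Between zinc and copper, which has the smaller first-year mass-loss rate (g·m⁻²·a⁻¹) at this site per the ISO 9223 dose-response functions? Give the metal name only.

zinc: T≤10 °C ⇒ hinge +0.038·(-14.3−10) = -0.9234
  sulphur-dioxide contribution → 1.204 μm/a
  chloride contribution → 0.3525 μm/a
  ⇒ r_corr(zinc) = 1.556 μm/a
  mass loss = 1.556 μm/a × 7.14 g/cm³ = 11.11 g·m⁻²·a⁻¹
copper: f(T) = +0.126·(T−10) [T≤10 °C] = -3.0618
  sulphur-dioxide contribution → 0.07012 μm/a
  chloride contribution → 0.4339 μm/a
  ⇒ r_corr(copper) = 0.504 μm/a
  mass loss = 0.504 μm/a × 8.96 g/cm³ = 4.516 g·m⁻²·a⁻¹
Ordering by g·m⁻²·a⁻¹: zinc (11.1) > copper (4.52)

copper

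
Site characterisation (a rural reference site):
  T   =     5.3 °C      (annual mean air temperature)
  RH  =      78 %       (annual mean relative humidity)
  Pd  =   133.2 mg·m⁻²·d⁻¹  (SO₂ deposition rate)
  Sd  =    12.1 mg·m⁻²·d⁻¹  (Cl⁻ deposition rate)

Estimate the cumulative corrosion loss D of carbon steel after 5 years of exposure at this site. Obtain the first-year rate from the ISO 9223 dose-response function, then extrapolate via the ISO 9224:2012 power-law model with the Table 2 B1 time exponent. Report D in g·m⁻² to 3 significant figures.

D(5) = 1.11e+03 g·m⁻²

carbon steel: f(T) = +0.150·(T−10) [T≤10 °C] = -0.7050
  SO₂ term: 1.77·133.2^0.52·exp(0.02·78-0.7050) = 52.97
  Cl⁻ term: 0.102·12.1^0.62·exp(0.033·78+0.04·5.3) = 7.76
  sum: 52.97 + 7.76 → r_corr = 60.73 μm/a
Power-law: D(5) = r_corr · 5^0.523
  D(5) = 60.73 × 5^0.523 = 60.73 × 2.32 = 140.9 μm
  Mass loss = 140.9 μm × 7.85 g/cm³ = 1106 g·m⁻²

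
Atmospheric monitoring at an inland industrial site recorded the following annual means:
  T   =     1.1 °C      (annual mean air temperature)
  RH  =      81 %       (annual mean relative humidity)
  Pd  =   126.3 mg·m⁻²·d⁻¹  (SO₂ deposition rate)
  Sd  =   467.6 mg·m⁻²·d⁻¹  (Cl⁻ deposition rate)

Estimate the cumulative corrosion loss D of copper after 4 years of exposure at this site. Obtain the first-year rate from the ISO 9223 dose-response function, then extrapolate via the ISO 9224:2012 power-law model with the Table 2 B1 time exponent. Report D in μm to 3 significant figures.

copper: f(T) = +0.126·(T−10) [T≤10 °C] = -1.1214
  Pd branch = 0.0053·Pd^0.26·e^(0.059·RH+f) = 0.723 μm/a
  Sd branch = 0.01025·Sd^0.27·e^(0.036·RH+0.049·T) = 1.051 μm/a
  r_corr = 0.723 + 1.051 = 1.773 μm/a
Power-law: D(4) = r_corr · 4^0.667
  D(4) = 1.773 × 4^0.667 = 1.773 × 2.521 = 4.471 μm

D(4) = 4.47 μm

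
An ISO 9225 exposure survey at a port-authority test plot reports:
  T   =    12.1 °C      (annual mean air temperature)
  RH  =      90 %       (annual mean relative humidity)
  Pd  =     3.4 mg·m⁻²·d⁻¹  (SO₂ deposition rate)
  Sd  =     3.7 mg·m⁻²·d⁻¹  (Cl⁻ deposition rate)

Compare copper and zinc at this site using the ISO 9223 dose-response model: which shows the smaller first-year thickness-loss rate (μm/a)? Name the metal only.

copper: f(T) = -0.080·(T−10) [T>10 °C] = -0.1680
  SO₂ term: 0.0053·3.4^0.26·exp(0.059·90-0.1680) = 1.246
  Sd branch = 0.01025·Sd^0.27·e^(0.036·RH+0.049·T) = 0.6741 μm/a
  sum: 1.246 + 0.6741 → r_corr = 1.92 μm/a
zinc: f(T) = -0.071·(T−10) [T>10 °C] = -0.1491
  SO₂ term: 0.0129·3.4^0.44·exp(0.046·90-0.1491) = 1.196
  Sd branch = 0.0175·Sd^0.57·e^(0.008·RH+0.085·T) = 0.212 μm/a
  sum: 1.196 + 0.212 → r_corr = 1.408 μm/a
Ordering by μm/a: copper (1.92) > zinc (1.41)

zinc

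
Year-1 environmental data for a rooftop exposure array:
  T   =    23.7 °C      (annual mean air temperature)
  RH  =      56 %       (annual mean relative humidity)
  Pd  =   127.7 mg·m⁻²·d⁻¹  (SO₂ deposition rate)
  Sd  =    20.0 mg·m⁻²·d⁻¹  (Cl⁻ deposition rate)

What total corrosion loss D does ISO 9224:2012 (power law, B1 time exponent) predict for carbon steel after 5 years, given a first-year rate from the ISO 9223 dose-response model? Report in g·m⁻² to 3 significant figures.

carbon steel: f(T) = -0.054·(T−10) [T>10 °C] = -0.7398
  SO₂ term: 1.77·127.7^0.52·exp(0.02·56-0.7398) = 32.23
  Cl⁻ term: 0.102·20.0^0.62·exp(0.033·56+0.04·23.7) = 10.7
  sum: 32.23 + 10.7 → r_corr = 42.94 μm/a
ISO 9224: D(t) = r_corr · t^b with b = 0.523 (carbon steel, B1)
  D(5) = 42.94 × 5^0.523 = 42.94 × 2.32 = 99.63 μm
  Mass loss = 99.63 μm × 7.85 g/cm³ = 782.1 g·m⁻²

D(5) = 782 g·m⁻²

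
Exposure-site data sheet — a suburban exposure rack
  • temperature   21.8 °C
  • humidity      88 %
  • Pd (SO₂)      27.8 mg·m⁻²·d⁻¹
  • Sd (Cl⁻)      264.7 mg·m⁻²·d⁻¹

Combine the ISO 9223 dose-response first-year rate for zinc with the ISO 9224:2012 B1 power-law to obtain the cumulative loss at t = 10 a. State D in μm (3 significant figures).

zinc: f(T) = -0.071·(T−10) [T>10 °C] = -0.8378
  SO₂ term: 0.0129·27.8^0.44·exp(0.046·88-0.8378) = 1.381
  Sd branch = 0.0175·Sd^0.57·e^(0.008·RH+0.085·T) = 5.426 μm/a
  r_corr = 1.381 + 5.426 = 6.807 μm/a
ISO 9224: D(t) = r_corr · t^b with b = 0.813 (zinc, B1)
  D(10) = 6.807 × 10^0.813 = 6.807 × 6.501 = 44.25 μm

D(10) = 44.3 μm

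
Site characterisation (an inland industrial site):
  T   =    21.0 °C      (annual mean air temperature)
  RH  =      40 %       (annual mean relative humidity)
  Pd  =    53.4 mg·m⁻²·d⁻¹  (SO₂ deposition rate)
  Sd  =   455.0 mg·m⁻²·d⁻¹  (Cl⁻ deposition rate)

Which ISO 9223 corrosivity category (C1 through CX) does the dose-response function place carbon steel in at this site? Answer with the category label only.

C4

carbon steel: f(T) = -0.054·(T−10) [T>10 °C] = -0.5940
  sulphur-dioxide contribution → 17.21 μm/a
  chloride contribution → 39.32 μm/a
  total first-year rate 56.53 μm/a
56.5 μm/a falls in (50, 80] for carbon steel → category C4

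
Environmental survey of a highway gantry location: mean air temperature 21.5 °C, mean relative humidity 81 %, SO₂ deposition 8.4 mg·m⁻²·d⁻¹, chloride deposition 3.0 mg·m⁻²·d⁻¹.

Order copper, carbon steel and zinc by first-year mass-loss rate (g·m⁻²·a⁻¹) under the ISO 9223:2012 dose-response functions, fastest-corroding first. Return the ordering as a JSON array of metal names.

["carbon steel", "copper", "zinc"]

copper: f(T) = -0.080·(T−10) [T>10 °C] = -0.9200
  SO₂ term: 0.0053·8.4^0.26·exp(0.059·81-0.9200) = 0.437
  Cl⁻ term: 0.01025·3.0^0.27·exp(0.036·81+0.049·21.5) = 0.7303
  sum: 0.437 + 0.7303 → r_corr = 1.167 μm/a
  mass loss = 1.167 μm/a × 8.96 g/cm³ = 10.46 g·m⁻²·a⁻¹
carbon steel: f(T) = -0.054·(T−10) [T>10 °C] = -0.6210
  SO₂ term: 1.77·8.4^0.52·exp(0.02·81-0.6210) = 14.54
  Sd branch = 0.102·Sd^0.62·e^(0.033·RH+0.04·T) = 6.899 μm/a
  r_corr = 14.54 + 6.899 = 21.44 μm/a
  mass loss = 21.44 μm/a × 7.85 g/cm³ = 168.3 g·m⁻²·a⁻¹
zinc: temperature factor f = -0.071·(11.5) = -0.8165
  Pd branch = 0.0129·Pd^0.44·e^(0.046·RH+f) = 0.6037 μm/a
  Sd branch = 0.0175·Sd^0.57·e^(0.008·RH+0.085·T) = 0.3891 μm/a
  r_corr = 0.6037 + 0.3891 = 0.9929 μm/a
  mass loss = 0.9929 μm/a × 7.14 g/cm³ = 7.089 g·m⁻²·a⁻¹
Ordering by g·m⁻²·a⁻¹: carbon steel (168) > copper (10.5) > zinc (7.09)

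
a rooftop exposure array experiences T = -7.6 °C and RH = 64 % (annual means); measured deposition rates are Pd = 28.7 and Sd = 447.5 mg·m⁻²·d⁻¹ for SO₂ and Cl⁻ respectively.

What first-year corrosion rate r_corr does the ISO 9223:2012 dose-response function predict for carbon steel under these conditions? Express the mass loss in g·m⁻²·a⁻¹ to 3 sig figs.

carbon steel: f(T) = +0.150·(T−10) [T≤10 °C] = -2.6400
  Pd branch = 1.77·Pd^0.52·e^(0.02·RH+f) = 2.603 μm/a
  Sd branch = 0.102·Sd^0.62·e^(0.033·RH+0.04·T) = 27.37 μm/a
  sum: 2.603 + 27.37 → r_corr = 29.97 μm/a
Convert to mass loss: 29.97 μm/a × 7.85 g/cm³ = 235.3 g·m⁻²·a⁻¹

r_corr = 235 g·m⁻²·a⁻¹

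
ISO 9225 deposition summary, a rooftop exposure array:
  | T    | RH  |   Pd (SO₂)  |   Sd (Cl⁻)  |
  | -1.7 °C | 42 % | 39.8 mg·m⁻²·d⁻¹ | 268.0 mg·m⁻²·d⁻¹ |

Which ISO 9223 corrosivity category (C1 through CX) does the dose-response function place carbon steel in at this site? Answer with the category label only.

C2

carbon steel: T≤10 °C ⇒ hinge +0.150·(-1.7−10) = -1.7550
  SO₂ term: 1.77·39.8^0.52·exp(0.02·42-1.7550) = 4.814
  Sd branch = 0.102·Sd^0.62·e^(0.033·RH+0.04·T) = 12.2 μm/a
  sum: 4.814 + 12.2 → r_corr = 17.02 μm/a
17 μm/a falls in (1.3, 25] for carbon steel → category C2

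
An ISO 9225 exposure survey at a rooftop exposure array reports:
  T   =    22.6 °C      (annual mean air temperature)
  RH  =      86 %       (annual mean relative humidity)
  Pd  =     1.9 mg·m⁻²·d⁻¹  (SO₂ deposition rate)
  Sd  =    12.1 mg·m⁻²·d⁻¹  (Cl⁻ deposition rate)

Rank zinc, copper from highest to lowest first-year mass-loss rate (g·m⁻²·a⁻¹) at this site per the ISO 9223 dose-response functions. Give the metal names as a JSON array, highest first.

["copper", "zinc"]

zinc: temperature factor f = -0.071·(12.6) = -0.8946
  Pd branch = 0.0129·Pd^0.44·e^(0.046·RH+f) = 0.3654 μm/a
  Sd branch = 0.0175·Sd^0.57·e^(0.008·RH+0.085·T) = 0.9847 μm/a
  r_corr = 0.3654 + 0.9847 = 1.35 μm/a
  mass loss = 1.35 μm/a × 7.14 g/cm³ = 9.64 g·m⁻²·a⁻¹
copper: temperature factor f = -0.080·(12.6) = -1.0080
  Pd branch = 0.0053·Pd^0.26·e^(0.059·RH+f) = 0.3653 μm/a
  Sd branch = 0.01025·Sd^0.27·e^(0.036·RH+0.049·T) = 1.345 μm/a
  sum: 0.3653 + 1.345 → r_corr = 1.71 μm/a
  mass loss = 1.71 μm/a × 8.96 g/cm³ = 15.32 g·m⁻²·a⁻¹
Ordering by g·m⁻²·a⁻¹: copper (15.3) > zinc (9.64)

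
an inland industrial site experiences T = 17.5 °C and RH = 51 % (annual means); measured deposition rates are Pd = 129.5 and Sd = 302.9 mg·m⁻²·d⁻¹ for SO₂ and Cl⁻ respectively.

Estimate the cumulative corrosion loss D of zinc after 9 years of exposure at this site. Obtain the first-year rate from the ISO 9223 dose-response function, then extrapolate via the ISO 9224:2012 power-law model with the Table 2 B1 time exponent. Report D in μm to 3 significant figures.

D(9) = 22.1 μm

zinc: f(T) = -0.071·(T−10) [T>10 °C] = -0.5325
  sulphur-dioxide contribution → 0.6723 μm/a
  chloride contribution → 3.024 μm/a
  total first-year rate 3.696 μm/a
Power-law: D(9) = r_corr · 9^0.813
  D(9) = 3.696 × 9^0.813 = 3.696 × 5.968 = 22.06 μm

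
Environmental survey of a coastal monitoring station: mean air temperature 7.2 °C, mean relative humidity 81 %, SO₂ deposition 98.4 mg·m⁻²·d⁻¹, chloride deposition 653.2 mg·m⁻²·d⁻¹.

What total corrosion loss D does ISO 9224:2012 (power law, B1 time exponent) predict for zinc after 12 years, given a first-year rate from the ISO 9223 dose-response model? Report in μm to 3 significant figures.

zinc: T≤10 °C ⇒ hinge +0.038·(7.2−10) = -0.1064
  sulphur-dioxide contribution → 3.626 μm/a
  chloride contribution → 2.482 μm/a
  ⇒ r_corr(zinc) = 6.109 μm/a
Power-law: D(12) = r_corr · 12^0.813
  D(12) = 6.109 × 12^0.813 = 6.109 × 7.54 = 46.06 μm

D(12) = 46.1 μm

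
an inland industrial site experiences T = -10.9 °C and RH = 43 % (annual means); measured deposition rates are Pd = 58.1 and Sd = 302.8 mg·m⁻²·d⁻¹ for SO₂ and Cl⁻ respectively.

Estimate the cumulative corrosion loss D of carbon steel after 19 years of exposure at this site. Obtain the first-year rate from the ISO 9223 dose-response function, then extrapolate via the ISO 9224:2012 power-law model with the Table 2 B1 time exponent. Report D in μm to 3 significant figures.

carbon steel: temperature factor f = +0.150·(-20.9) = -3.1350
  Pd branch = 1.77·Pd^0.52·e^(0.02·RH+f) = 1.504 μm/a
  Cl⁻ term: 0.102·302.8^0.62·exp(0.033·43+0.04·-10.9) = 9.415
  sum: 1.504 + 9.415 → r_corr = 10.92 μm/a
Long-term exponent b (ISO 9224 Table 2, B1) = 0.523
  D(19) = 10.92 × 19^0.523 = 10.92 × 4.664 = 50.93 μm

D(19) = 50.9 μm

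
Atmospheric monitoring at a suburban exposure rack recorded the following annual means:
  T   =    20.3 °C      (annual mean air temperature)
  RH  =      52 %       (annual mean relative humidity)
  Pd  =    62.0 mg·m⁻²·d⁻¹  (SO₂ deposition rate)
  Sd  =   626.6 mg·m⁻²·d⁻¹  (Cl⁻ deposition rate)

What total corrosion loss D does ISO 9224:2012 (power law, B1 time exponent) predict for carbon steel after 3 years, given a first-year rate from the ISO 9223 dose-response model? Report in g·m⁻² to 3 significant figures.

carbon steel: f(T) = -0.054·(T−10) [T>10 °C] = -0.5562
  SO₂ term: 1.77·62.0^0.52·exp(0.02·52-0.5562) = 24.55
  Sd branch = 0.102·Sd^0.62·e^(0.033·RH+0.04·T) = 69.28 μm/a
  sum: 24.55 + 69.28 → r_corr = 93.84 μm/a
Long-term exponent b (ISO 9224 Table 2, B1) = 0.523
  D(3) = 93.84 × 3^0.523 = 93.84 × 1.776 = 166.7 μm
  Mass loss = 166.7 μm × 7.85 g/cm³ = 1309 g·m⁻²

D(3) = 1.31e+03 g·m⁻²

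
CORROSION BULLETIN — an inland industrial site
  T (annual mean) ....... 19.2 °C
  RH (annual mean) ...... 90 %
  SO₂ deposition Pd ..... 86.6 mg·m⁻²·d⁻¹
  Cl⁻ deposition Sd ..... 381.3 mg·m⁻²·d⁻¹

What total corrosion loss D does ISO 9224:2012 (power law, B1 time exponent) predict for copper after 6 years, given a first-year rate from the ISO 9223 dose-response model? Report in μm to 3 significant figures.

copper: T>10 °C ⇒ hinge -0.080·(19.2−10) = -0.7360
  SO₂ term: 0.0053·86.6^0.26·exp(0.059·90-0.7360) = 1.639
  Sd branch = 0.01025·Sd^0.27·e^(0.036·RH+0.049·T) = 3.337 μm/a
  r_corr = 1.639 + 3.337 = 4.976 μm/a
Long-term exponent b (ISO 9224 Table 2, B1) = 0.667
  D(6) = 4.976 × 6^0.667 = 4.976 × 3.304 = 16.44 μm

D(6) = 16.4 μm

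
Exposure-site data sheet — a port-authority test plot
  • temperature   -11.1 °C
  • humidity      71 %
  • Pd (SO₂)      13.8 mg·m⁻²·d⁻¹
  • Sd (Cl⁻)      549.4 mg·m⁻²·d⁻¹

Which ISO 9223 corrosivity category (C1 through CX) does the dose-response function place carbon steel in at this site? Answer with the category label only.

C3

carbon steel: T≤10 °C ⇒ hinge +0.150·(-11.1−10) = -3.1650
  sulphur-dioxide contribution → 1.21 μm/a
  chloride contribution → 34.05 μm/a
  total first-year rate 35.26 μm/a
35.3 μm/a falls in (25, 50] for carbon steel → category C3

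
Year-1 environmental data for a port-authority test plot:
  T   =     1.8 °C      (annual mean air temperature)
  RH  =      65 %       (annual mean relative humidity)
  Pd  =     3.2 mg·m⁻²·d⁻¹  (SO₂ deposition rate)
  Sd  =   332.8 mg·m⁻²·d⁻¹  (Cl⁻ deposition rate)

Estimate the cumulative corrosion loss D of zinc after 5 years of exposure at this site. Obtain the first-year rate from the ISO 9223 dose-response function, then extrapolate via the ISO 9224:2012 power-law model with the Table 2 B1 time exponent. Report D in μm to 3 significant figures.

zinc: T≤10 °C ⇒ hinge +0.038·(1.8−10) = -0.3116
  SO₂ term: 0.0129·3.2^0.44·exp(0.046·65-0.3116) = 0.3134
  Cl⁻ term: 0.0175·332.8^0.57·exp(0.008·65+0.085·1.8) = 0.9396
  sum: 0.3134 + 0.9396 → r_corr = 1.253 μm/a
ISO 9224: D(t) = r_corr · t^b with b = 0.813 (zinc, B1)
  D(5) = 1.253 × 5^0.813 = 1.253 × 3.701 = 4.637 μm

D(5) = 4.64 μm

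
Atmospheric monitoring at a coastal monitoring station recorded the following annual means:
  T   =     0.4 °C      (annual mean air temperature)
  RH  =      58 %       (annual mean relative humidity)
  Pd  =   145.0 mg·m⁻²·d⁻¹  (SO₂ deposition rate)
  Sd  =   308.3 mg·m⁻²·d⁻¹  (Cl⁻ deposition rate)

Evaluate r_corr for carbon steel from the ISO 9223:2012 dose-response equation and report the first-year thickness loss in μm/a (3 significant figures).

carbon steel: f(T) = +0.150·(T−10) [T≤10 °C] = -1.4400
  sulphur-dioxide contribution → 17.79 μm/a
  chloride contribution → 24.54 μm/a
  ⇒ r_corr(carbon steel) = 42.34 μm/a

r_corr = 42.3 μm/a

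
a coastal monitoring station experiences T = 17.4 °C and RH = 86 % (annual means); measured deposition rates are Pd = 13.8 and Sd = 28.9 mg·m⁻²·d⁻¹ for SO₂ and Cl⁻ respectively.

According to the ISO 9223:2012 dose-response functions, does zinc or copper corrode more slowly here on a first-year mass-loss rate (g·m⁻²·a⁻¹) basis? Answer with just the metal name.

zinc

zinc: T>10 °C ⇒ hinge -0.071·(17.4−10) = -0.5254
  SO₂ term: 0.0129·13.8^0.44·exp(0.046·86-0.5254) = 1.265
  Cl⁻ term: 0.0175·28.9^0.57·exp(0.008·86+0.085·17.4) = 1.04
  r_corr = 1.265 + 1.04 = 2.304 μm/a
  mass loss = 2.304 μm/a × 7.14 g/cm³ = 16.45 g·m⁻²·a⁻¹
copper: f(T) = -0.080·(T−10) [T>10 °C] = -0.5920
  SO₂ term: 0.0053·13.8^0.26·exp(0.059·86-0.5920) = 0.9272
  Cl⁻ term: 0.01025·28.9^0.27·exp(0.036·86+0.049·17.4) = 1.318
  sum: 0.9272 + 1.318 → r_corr = 2.245 μm/a
  mass loss = 2.245 μm/a × 8.96 g/cm³ = 20.12 g·m⁻²·a⁻¹
Ordering by g·m⁻²·a⁻¹: copper (20.1) > zinc (16.5)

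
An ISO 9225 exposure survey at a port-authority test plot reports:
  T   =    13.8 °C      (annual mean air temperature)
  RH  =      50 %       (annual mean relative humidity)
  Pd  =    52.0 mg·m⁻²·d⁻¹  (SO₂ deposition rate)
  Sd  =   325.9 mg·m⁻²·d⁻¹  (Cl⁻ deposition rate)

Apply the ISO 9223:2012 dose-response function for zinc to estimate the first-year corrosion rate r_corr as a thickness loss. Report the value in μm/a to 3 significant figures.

zinc: T>10 °C ⇒ hinge -0.071·(13.8−10) = -0.2698
  SO₂ term: 0.0129·52.0^0.44·exp(0.046·50-0.2698) = 0.5589
  Cl⁻ term: 0.0175·325.9^0.57·exp(0.008·50+0.085·13.8) = 2.284
  sum: 0.5589 + 2.284 → r_corr = 2.843 μm/a

r_corr = 2.84 μm/a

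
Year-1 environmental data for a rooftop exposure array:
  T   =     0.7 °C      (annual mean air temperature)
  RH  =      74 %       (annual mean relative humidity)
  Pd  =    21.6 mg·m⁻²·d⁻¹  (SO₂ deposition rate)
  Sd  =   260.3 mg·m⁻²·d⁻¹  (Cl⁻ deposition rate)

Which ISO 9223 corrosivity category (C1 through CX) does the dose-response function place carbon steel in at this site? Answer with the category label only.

C3

carbon steel: T≤10 °C ⇒ hinge +0.150·(0.7−10) = -1.3950
  SO₂ term: 1.77·21.6^0.52·exp(0.02·74-1.3950) = 9.524
  Sd branch = 0.102·Sd^0.62·e^(0.033·RH+0.04·T) = 37.92 μm/a
  sum: 9.524 + 37.92 → r_corr = 47.45 μm/a
ISO 9223 Table 2 (carbon steel): 25 < 47.4 ≤ 50 μm/a ⇒ C3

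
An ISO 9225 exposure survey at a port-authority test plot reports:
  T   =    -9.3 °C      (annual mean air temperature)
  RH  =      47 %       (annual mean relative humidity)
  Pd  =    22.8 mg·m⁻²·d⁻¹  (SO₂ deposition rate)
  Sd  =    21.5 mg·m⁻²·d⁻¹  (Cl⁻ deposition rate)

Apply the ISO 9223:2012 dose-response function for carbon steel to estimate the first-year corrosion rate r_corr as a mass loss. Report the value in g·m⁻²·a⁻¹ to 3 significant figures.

r_corr = 27.4 g·m⁻²·a⁻¹

carbon steel: T≤10 °C ⇒ hinge +0.150·(-9.3−10) = -2.8950
  sulphur-dioxide contribution → 1.274 μm/a
  chloride contribution → 2.222 μm/a
  total first-year rate 3.496 μm/a
Convert to mass loss: 3.496 μm/a × 7.85 g/cm³ = 27.44 g·m⁻²·a⁻¹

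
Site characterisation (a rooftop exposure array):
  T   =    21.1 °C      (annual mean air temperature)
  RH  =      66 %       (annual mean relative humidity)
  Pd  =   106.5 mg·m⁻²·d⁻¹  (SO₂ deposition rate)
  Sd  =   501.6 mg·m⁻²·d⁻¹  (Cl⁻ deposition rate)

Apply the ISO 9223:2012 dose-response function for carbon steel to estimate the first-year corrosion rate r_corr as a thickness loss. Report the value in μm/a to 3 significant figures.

carbon steel: temperature factor f = -0.054·(11.1) = -0.5994
  Pd branch = 1.77·Pd^0.52·e^(0.02·RH+f) = 41.22 μm/a
  Cl⁻ term: 0.102·501.6^0.62·exp(0.033·66+0.04·21.1) = 98.91
  r_corr = 41.22 + 98.91 = 140.1 μm/a

r_corr = 140 μm/a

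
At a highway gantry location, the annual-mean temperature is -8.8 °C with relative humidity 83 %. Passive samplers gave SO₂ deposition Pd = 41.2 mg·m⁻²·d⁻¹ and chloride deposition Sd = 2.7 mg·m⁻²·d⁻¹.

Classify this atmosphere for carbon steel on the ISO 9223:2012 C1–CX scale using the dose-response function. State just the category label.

carbon steel: f(T) = +0.150·(T−10) [T≤10 °C] = -2.8200
  sulphur-dioxide contribution → 3.837 μm/a
  chloride contribution → 2.055 μm/a
  ⇒ r_corr(carbon steel) = 5.891 μm/a
5.89 μm/a falls in (1.3, 25] for carbon steel → category C2

C2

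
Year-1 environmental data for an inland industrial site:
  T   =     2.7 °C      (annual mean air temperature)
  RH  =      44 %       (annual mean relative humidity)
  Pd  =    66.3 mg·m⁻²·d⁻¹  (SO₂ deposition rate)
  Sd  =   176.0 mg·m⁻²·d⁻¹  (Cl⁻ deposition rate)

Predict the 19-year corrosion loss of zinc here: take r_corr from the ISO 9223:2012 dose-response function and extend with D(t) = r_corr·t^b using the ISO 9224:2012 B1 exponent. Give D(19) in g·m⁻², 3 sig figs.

D(19) = 83.3 g·m⁻²

zinc: f(T) = +0.038·(T−10) [T≤10 °C] = -0.2774
  Pd branch = 0.0129·Pd^0.44·e^(0.046·RH+f) = 0.4684 μm/a
  Sd branch = 0.0175·Sd^0.57·e^(0.008·RH+0.085·T) = 0.5964 μm/a
  r_corr = 0.4684 + 0.5964 = 1.065 μm/a
ISO 9224: D(t) = r_corr · t^b with b = 0.813 (zinc, B1)
  D(19) = 1.065 × 19^0.813 = 1.065 × 10.96 = 11.66 μm
  Mass loss = 11.66 μm × 7.14 g/cm³ = 83.29 g·m⁻²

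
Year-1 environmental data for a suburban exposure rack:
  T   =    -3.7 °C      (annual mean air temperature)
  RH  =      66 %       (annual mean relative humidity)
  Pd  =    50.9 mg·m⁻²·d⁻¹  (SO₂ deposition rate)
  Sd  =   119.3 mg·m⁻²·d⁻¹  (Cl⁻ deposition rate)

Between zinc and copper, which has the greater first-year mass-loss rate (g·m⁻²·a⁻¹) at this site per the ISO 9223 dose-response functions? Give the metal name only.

zinc: f(T) = +0.038·(T−10) [T≤10 °C] = -0.5206
  Pd branch = 0.0129·Pd^0.44·e^(0.046·RH+f) = 0.8994 μm/a
  Cl⁻ term: 0.0175·119.3^0.57·exp(0.008·66+0.085·-3.7) = 0.3307
  sum: 0.8994 + 0.3307 → r_corr = 1.23 μm/a
  mass loss = 1.23 μm/a × 7.14 g/cm³ = 8.783 g·m⁻²·a⁻¹
copper: temperature factor f = +0.126·(-13.7) = -1.7262
  Pd branch = 0.0053·Pd^0.26·e^(0.059·RH+f) = 0.1287 μm/a
  Cl⁻ term: 0.01025·119.3^0.27·exp(0.036·66+0.049·-3.7) = 0.3346
  r_corr = 0.1287 + 0.3346 = 0.4633 μm/a
  mass loss = 0.4633 μm/a × 8.96 g/cm³ = 4.151 g·m⁻²·a⁻¹
Ordering by g·m⁻²·a⁻¹: zinc (8.78) > copper (4.15)

zinc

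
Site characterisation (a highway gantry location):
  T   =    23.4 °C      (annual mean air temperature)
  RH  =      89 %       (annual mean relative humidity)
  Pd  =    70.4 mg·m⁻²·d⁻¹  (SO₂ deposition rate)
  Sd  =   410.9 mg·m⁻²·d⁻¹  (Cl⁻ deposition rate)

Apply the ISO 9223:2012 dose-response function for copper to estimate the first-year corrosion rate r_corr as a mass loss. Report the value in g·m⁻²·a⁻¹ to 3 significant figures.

r_corr = 45.5 g·m⁻²·a⁻¹

copper: temperature factor f = -0.080·(13.4) = -1.0720
  Pd branch = 0.0053·Pd^0.26·e^(0.059·RH+f) = 1.046 μm/a
  Cl⁻ term: 0.01025·410.9^0.27·exp(0.036·89+0.049·23.4) = 4.035
  r_corr = 1.046 + 4.035 = 5.081 μm/a
Convert to mass loss: 5.081 μm/a × 8.96 g/cm³ = 45.53 g·m⁻²·a⁻¹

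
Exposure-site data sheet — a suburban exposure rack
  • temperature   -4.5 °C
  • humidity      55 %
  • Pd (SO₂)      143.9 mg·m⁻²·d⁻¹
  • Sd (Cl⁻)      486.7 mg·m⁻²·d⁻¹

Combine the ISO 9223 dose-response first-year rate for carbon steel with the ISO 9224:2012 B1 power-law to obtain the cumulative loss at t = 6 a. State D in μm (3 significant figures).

carbon steel: f(T) = +0.150·(T−10) [T≤10 °C] = -2.1750
  Pd branch = 1.77·Pd^0.52·e^(0.02·RH+f) = 8.004 μm/a
  Sd branch = 0.102·Sd^0.62·e^(0.033·RH+0.04·T) = 24.25 μm/a
  sum: 8.004 + 24.25 → r_corr = 32.26 μm/a
Long-term exponent b (ISO 9224 Table 2, B1) = 0.523
  D(6) = 32.26 × 6^0.523 = 32.26 × 2.553 = 82.34 μm

D(6) = 82.3 μm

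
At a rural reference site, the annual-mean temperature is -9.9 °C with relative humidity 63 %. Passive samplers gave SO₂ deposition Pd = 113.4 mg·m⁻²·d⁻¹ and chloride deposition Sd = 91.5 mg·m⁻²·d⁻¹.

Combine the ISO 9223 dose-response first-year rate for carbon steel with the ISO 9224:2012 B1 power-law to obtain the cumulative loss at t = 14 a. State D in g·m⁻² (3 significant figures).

D(14) = 397 g·m⁻²

carbon steel: temperature factor f = +0.150·(-19.9) = -2.9850
  SO₂ term: 1.77·113.4^0.52·exp(0.02·63-2.9850) = 3.692
  Cl⁻ term: 0.102·91.5^0.62·exp(0.033·63+0.04·-9.9) = 9.028
  r_corr = 3.692 + 9.028 = 12.72 μm/a
Power-law: D(14) = r_corr · 14^0.523
  D(14) = 12.72 × 14^0.523 = 12.72 × 3.976 = 50.57 μm
  Mass loss = 50.57 μm × 7.85 g/cm³ = 397 g·m⁻²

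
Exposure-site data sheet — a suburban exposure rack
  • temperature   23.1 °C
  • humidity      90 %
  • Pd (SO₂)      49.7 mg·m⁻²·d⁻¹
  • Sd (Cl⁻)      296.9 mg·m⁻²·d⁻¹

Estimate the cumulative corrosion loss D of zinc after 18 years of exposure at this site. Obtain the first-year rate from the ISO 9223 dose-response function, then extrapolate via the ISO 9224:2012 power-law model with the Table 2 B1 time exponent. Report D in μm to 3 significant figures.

D(18) = 87.6 μm

zinc: T>10 °C ⇒ hinge -0.071·(23.1−10) = -0.9301
  SO₂ term: 0.0129·49.7^0.44·exp(0.046·90-0.9301) = 1.782
  Cl⁻ term: 0.0175·296.9^0.57·exp(0.008·90+0.085·23.1) = 6.574
  sum: 1.782 + 6.574 → r_corr = 8.357 μm/a
ISO 9224: D(t) = r_corr · t^b with b = 0.813 (zinc, B1)
  D(18) = 8.357 × 18^0.813 = 8.357 × 10.48 = 87.62 μm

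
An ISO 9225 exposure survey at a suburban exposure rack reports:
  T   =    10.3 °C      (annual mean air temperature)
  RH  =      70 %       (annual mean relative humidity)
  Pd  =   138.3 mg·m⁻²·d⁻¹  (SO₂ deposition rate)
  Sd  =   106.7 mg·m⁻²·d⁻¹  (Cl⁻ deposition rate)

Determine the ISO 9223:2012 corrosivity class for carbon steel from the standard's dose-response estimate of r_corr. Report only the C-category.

carbon steel: temperature factor f = -0.054·(0.3) = -0.0162
  Pd branch = 1.77·Pd^0.52·e^(0.02·RH+f) = 91.66 μm/a
  Sd branch = 0.102·Sd^0.62·e^(0.033·RH+0.04·T) = 28.07 μm/a
  r_corr = 91.66 + 28.07 = 119.7 μm/a
120 μm/a falls in (80, 200] for carbon steel → category C5

C5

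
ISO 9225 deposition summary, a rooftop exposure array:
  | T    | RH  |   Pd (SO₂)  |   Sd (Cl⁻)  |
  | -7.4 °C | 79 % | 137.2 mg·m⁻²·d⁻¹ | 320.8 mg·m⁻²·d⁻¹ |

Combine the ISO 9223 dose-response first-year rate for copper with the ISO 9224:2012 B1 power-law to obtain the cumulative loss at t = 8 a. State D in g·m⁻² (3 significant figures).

D(8) = 28.9 g·m⁻²

copper: f(T) = +0.126·(T−10) [T≤10 °C] = -2.1924
  Pd branch = 0.0053·Pd^0.26·e^(0.059·RH+f) = 0.225 μm/a
  Sd branch = 0.01025·Sd^0.27·e^(0.036·RH+0.049·T) = 0.5822 μm/a
  r_corr = 0.225 + 0.5822 = 0.8071 μm/a
Power-law: D(8) = r_corr · 8^0.667
  D(8) = 0.8071 × 8^0.667 = 0.8071 × 4.003 = 3.231 μm
  Mass loss = 3.231 μm × 8.96 g/cm³ = 28.95 g·m⁻²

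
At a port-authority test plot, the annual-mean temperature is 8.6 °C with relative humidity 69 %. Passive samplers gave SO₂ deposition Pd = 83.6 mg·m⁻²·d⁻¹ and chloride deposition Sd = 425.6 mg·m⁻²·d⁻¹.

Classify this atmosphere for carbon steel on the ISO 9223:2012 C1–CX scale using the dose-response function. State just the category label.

carbon steel: T≤10 °C ⇒ hinge +0.150·(8.6−10) = -0.2100
  sulphur-dioxide contribution → 56.97 μm/a
  chloride contribution → 59.82 μm/a
  ⇒ r_corr(carbon steel) = 116.8 μm/a
Category bounds: 80…200 μm/a bracket r_corr ⇒ C5

C5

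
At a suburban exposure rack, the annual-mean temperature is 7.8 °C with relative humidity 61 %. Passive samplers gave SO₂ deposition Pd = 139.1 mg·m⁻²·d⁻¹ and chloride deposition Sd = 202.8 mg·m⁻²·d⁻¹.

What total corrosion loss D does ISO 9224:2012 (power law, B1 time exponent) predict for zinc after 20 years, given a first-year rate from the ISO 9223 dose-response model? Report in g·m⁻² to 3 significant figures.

D(20) = 234 g·m⁻²

zinc: T≤10 °C ⇒ hinge +0.038·(7.8−10) = -0.0836
  Pd branch = 0.0129·Pd^0.44·e^(0.046·RH+f) = 1.722 μm/a
  Sd branch = 0.0175·Sd^0.57·e^(0.008·RH+0.085·T) = 1.143 μm/a
  r_corr = 1.722 + 1.143 = 2.864 μm/a
Power-law: D(20) = r_corr · 20^0.813
  D(20) = 2.864 × 20^0.813 = 2.864 × 11.42 = 32.72 μm
  Mass loss = 32.72 μm × 7.14 g/cm³ = 233.6 g·m⁻²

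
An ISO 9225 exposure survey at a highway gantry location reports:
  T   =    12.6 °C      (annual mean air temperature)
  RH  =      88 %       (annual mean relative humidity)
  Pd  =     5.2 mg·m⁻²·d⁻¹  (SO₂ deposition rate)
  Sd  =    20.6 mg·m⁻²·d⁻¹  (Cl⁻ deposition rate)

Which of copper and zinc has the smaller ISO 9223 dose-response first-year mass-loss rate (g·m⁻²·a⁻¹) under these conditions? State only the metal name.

copper: f(T) = -0.080·(T−10) [T>10 °C] = -0.2080
  sulphur-dioxide contribution → 1.188 μm/a
  chloride contribution → 1.022 μm/a
  ⇒ r_corr(copper) = 2.21 μm/a
  mass loss = 2.21 μm/a × 8.96 g/cm³ = 19.81 g·m⁻²·a⁻¹
zinc: f(T) = -0.071·(T−10) [T>10 °C] = -0.1846
  sulphur-dioxide contribution → 1.269 μm/a
  chloride contribution → 0.5792 μm/a
  total first-year rate 1.848 μm/a
  mass loss = 1.848 μm/a × 7.14 g/cm³ = 13.2 g·m⁻²·a⁻¹
Ordering by g·m⁻²·a⁻¹: copper (19.8) > zinc (13.2)

zinc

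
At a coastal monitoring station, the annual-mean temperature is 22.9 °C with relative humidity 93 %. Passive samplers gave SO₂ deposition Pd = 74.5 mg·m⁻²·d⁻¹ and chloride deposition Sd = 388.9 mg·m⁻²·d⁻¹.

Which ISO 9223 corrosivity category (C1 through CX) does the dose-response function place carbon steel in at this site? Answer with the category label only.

carbon steel: temperature factor f = -0.054·(12.9) = -0.6966
  SO₂ term: 1.77·74.5^0.52·exp(0.02·93-0.6966) = 53.3
  Cl⁻ term: 0.102·388.9^0.62·exp(0.033·93+0.04·22.9) = 221.3
  r_corr = 53.3 + 221.3 = 274.6 μm/a
275 μm/a falls in (200, 700] for carbon steel → category CX

CX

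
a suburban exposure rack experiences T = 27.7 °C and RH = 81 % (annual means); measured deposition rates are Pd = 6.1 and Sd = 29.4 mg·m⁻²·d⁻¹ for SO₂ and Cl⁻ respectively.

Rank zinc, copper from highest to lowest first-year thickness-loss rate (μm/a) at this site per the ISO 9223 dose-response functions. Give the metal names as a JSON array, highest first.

zinc: T>10 °C ⇒ hinge -0.071·(27.7−10) = -1.2567
  SO₂ term: 0.0129·6.1^0.44·exp(0.046·81-1.2567) = 0.3377
  Cl⁻ term: 0.0175·29.4^0.57·exp(0.008·81+0.085·27.7) = 2.421
  sum: 0.3377 + 2.421 → r_corr = 2.759 μm/a
copper: temperature factor f = -0.080·(17.7) = -1.4160
  Pd branch = 0.0053·Pd^0.26·e^(0.059·RH+f) = 0.2449 μm/a
  Cl⁻ term: 0.01025·29.4^0.27·exp(0.036·81+0.049·27.7) = 1.833
  r_corr = 0.2449 + 1.833 = 2.077 μm/a
Ordering by μm/a: zinc (2.76) > copper (2.08)

["zinc", "copper"]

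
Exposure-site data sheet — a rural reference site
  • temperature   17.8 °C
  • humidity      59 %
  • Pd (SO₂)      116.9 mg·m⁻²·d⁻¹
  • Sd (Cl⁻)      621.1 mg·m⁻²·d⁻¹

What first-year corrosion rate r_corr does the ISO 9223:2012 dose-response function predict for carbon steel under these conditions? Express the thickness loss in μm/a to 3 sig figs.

carbon steel: T>10 °C ⇒ hinge -0.054·(17.8−10) = -0.4212
  sulphur-dioxide contribution → 44.96 μm/a
  chloride contribution → 78.55 μm/a
  total first-year rate 123.5 μm/a

r_corr = 124 μm/a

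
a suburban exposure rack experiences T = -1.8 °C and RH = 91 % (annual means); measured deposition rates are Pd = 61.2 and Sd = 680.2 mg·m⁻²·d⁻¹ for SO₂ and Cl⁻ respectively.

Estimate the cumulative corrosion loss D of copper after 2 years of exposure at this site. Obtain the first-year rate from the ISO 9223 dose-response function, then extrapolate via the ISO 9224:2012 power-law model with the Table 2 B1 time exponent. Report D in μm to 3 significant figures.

D(2) = 3.49 μm

copper: T≤10 °C ⇒ hinge +0.126·(-1.8−10) = -1.4868
  SO₂ term: 0.0053·61.2^0.26·exp(0.059·91-1.4868) = 0.7496
  Cl⁻ term: 0.01025·680.2^0.27·exp(0.036·91+0.049·-1.8) = 1.445
  sum: 0.7496 + 1.445 → r_corr = 2.195 μm/a
Power-law: D(2) = r_corr · 2^0.667
  D(2) = 2.195 × 2^0.667 = 2.195 × 1.588 = 3.485 μm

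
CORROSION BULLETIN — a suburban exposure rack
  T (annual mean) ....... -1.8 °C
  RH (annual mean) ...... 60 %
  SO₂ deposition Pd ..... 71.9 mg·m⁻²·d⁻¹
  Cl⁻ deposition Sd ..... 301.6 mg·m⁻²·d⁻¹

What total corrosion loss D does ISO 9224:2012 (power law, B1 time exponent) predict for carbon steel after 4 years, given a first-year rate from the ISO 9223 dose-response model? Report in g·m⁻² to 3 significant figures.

carbon steel: f(T) = +0.150·(T−10) [T≤10 °C] = -1.7700
  Pd branch = 1.77·Pd^0.52·e^(0.02·RH+f) = 9.245 μm/a
  Sd branch = 0.102·Sd^0.62·e^(0.033·RH+0.04·T) = 23.69 μm/a
  sum: 9.245 + 23.69 → r_corr = 32.93 μm/a
ISO 9224: D(t) = r_corr · t^b with b = 0.523 (carbon steel, B1)
  D(4) = 32.93 × 4^0.523 = 32.93 × 2.065 = 68 μm
  Mass loss = 68 μm × 7.85 g/cm³ = 533.8 g·m⁻²

D(4) = 534 g·m⁻²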